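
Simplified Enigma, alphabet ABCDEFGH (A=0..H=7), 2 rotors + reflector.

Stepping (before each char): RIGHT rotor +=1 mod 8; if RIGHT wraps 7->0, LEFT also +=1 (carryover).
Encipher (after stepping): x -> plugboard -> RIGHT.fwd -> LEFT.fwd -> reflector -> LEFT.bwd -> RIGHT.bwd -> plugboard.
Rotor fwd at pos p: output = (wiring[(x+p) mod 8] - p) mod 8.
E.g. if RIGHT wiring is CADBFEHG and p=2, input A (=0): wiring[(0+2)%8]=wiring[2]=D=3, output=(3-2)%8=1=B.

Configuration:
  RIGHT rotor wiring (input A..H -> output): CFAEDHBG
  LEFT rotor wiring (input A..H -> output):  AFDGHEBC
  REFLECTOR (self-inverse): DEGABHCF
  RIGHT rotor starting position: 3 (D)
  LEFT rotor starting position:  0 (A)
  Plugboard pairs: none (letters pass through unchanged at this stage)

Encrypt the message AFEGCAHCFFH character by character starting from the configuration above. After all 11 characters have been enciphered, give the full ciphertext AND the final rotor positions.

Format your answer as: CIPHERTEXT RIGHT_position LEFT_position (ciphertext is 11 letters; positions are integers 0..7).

Char 1 ('A'): step: R->4, L=0; A->plug->A->R->H->L->C->refl->G->L'->D->R'->B->plug->B
Char 2 ('F'): step: R->5, L=0; F->plug->F->R->D->L->G->refl->C->L'->H->R'->G->plug->G
Char 3 ('E'): step: R->6, L=0; E->plug->E->R->C->L->D->refl->A->L'->A->R'->B->plug->B
Char 4 ('G'): step: R->7, L=0; G->plug->G->R->A->L->A->refl->D->L'->C->R'->H->plug->H
Char 5 ('C'): step: R->0, L->1 (L advanced); C->plug->C->R->A->L->E->refl->B->L'->G->R'->H->plug->H
Char 6 ('A'): step: R->1, L=1; A->plug->A->R->E->L->D->refl->A->L'->F->R'->G->plug->G
Char 7 ('H'): step: R->2, L=1; H->plug->H->R->D->L->G->refl->C->L'->B->R'->C->plug->C
Char 8 ('C'): step: R->3, L=1; C->plug->C->R->E->L->D->refl->A->L'->F->R'->H->plug->H
Char 9 ('F'): step: R->4, L=1; F->plug->F->R->B->L->C->refl->G->L'->D->R'->B->plug->B
Char 10 ('F'): step: R->5, L=1; F->plug->F->R->D->L->G->refl->C->L'->B->R'->C->plug->C
Char 11 ('H'): step: R->6, L=1; H->plug->H->R->B->L->C->refl->G->L'->D->R'->A->plug->A
Final: ciphertext=BGBHHGCHBCA, RIGHT=6, LEFT=1

Answer: BGBHHGCHBCA 6 1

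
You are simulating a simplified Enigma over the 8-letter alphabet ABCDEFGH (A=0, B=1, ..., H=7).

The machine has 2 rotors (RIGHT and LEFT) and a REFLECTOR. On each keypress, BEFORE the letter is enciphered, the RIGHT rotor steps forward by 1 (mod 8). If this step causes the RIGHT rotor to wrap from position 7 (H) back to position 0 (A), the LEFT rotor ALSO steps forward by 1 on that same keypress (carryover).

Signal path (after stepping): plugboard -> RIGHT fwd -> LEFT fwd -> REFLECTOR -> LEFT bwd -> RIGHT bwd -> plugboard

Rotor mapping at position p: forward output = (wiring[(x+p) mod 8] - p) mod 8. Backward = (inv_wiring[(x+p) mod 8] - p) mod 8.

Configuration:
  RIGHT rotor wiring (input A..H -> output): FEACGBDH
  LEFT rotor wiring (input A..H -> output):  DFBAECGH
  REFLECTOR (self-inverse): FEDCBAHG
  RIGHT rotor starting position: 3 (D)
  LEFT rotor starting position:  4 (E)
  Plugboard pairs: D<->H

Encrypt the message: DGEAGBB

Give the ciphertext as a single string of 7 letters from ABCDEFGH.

Char 1 ('D'): step: R->4, L=4; D->plug->H->R->G->L->F->refl->A->L'->A->R'->F->plug->F
Char 2 ('G'): step: R->5, L=4; G->plug->G->R->F->L->B->refl->E->L'->H->R'->E->plug->E
Char 3 ('E'): step: R->6, L=4; E->plug->E->R->C->L->C->refl->D->L'->D->R'->H->plug->D
Char 4 ('A'): step: R->7, L=4; A->plug->A->R->A->L->A->refl->F->L'->G->R'->B->plug->B
Char 5 ('G'): step: R->0, L->5 (L advanced); G->plug->G->R->D->L->G->refl->H->L'->H->R'->H->plug->D
Char 6 ('B'): step: R->1, L=5; B->plug->B->R->H->L->H->refl->G->L'->D->R'->A->plug->A
Char 7 ('B'): step: R->2, L=5; B->plug->B->R->A->L->F->refl->A->L'->E->R'->C->plug->C

Answer: FEDBDAC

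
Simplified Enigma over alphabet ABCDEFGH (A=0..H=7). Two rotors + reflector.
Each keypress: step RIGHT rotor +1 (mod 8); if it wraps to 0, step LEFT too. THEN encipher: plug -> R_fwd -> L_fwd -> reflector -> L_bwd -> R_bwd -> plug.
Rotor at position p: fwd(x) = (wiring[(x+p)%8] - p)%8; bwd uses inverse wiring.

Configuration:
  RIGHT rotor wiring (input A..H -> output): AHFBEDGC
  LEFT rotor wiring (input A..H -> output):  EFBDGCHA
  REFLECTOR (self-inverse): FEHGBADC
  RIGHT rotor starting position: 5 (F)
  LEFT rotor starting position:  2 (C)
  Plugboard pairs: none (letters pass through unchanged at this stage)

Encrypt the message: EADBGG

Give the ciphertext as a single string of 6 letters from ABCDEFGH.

Answer: HGBCCC

Derivation:
Char 1 ('E'): step: R->6, L=2; E->plug->E->R->H->L->D->refl->G->L'->F->R'->H->plug->H
Char 2 ('A'): step: R->7, L=2; A->plug->A->R->D->L->A->refl->F->L'->E->R'->G->plug->G
Char 3 ('D'): step: R->0, L->3 (L advanced); D->plug->D->R->B->L->D->refl->G->L'->H->R'->B->plug->B
Char 4 ('B'): step: R->1, L=3; B->plug->B->R->E->L->F->refl->A->L'->A->R'->C->plug->C
Char 5 ('G'): step: R->2, L=3; G->plug->G->R->G->L->C->refl->H->L'->C->R'->C->plug->C
Char 6 ('G'): step: R->3, L=3; G->plug->G->R->E->L->F->refl->A->L'->A->R'->C->plug->C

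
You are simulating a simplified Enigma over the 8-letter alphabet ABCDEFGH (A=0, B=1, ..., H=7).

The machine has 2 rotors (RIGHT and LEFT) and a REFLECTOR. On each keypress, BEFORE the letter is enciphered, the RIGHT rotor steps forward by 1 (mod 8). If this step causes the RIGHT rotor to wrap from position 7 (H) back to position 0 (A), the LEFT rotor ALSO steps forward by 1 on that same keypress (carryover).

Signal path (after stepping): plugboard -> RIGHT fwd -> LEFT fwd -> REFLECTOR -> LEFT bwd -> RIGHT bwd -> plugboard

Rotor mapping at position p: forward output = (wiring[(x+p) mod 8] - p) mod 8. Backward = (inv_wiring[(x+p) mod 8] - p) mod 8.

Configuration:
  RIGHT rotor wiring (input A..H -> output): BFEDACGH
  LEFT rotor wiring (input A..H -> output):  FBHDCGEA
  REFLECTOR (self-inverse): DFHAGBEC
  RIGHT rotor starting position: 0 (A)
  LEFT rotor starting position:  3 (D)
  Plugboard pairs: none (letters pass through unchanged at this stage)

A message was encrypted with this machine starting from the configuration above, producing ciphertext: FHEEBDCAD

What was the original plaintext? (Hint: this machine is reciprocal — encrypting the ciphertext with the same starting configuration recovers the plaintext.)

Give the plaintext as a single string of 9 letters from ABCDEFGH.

Char 1 ('F'): step: R->1, L=3; F->plug->F->R->F->L->C->refl->H->L'->B->R'->E->plug->E
Char 2 ('H'): step: R->2, L=3; H->plug->H->R->D->L->B->refl->F->L'->E->R'->E->plug->E
Char 3 ('E'): step: R->3, L=3; E->plug->E->R->E->L->F->refl->B->L'->D->R'->D->plug->D
Char 4 ('E'): step: R->4, L=3; E->plug->E->R->F->L->C->refl->H->L'->B->R'->F->plug->F
Char 5 ('B'): step: R->5, L=3; B->plug->B->R->B->L->H->refl->C->L'->F->R'->A->plug->A
Char 6 ('D'): step: R->6, L=3; D->plug->D->R->H->L->E->refl->G->L'->G->R'->E->plug->E
Char 7 ('C'): step: R->7, L=3; C->plug->C->R->G->L->G->refl->E->L'->H->R'->H->plug->H
Char 8 ('A'): step: R->0, L->4 (L advanced); A->plug->A->R->B->L->C->refl->H->L'->H->R'->H->plug->H
Char 9 ('D'): step: R->1, L=4; D->plug->D->R->H->L->H->refl->C->L'->B->R'->E->plug->E

Answer: EEDFAEHHE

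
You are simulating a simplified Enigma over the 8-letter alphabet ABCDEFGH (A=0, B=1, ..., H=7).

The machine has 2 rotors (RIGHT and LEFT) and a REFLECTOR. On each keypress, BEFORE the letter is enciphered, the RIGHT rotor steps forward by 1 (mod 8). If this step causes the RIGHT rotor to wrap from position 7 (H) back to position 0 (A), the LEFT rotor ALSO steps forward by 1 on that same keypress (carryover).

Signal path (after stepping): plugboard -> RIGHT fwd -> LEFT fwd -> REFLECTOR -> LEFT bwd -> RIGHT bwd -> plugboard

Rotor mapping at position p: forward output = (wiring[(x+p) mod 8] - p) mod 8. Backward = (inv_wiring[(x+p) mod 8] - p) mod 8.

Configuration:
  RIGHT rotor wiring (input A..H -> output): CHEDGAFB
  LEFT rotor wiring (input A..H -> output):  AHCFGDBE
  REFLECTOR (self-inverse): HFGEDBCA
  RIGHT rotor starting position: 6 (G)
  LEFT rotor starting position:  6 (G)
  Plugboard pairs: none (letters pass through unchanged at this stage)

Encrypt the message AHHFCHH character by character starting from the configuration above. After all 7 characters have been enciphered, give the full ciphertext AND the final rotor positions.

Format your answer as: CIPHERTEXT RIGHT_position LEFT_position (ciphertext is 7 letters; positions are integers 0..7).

Char 1 ('A'): step: R->7, L=6; A->plug->A->R->C->L->C->refl->G->L'->B->R'->G->plug->G
Char 2 ('H'): step: R->0, L->7 (L advanced); H->plug->H->R->B->L->B->refl->F->L'->A->R'->F->plug->F
Char 3 ('H'): step: R->1, L=7; H->plug->H->R->B->L->B->refl->F->L'->A->R'->G->plug->G
Char 4 ('F'): step: R->2, L=7; F->plug->F->R->H->L->C->refl->G->L'->E->R'->C->plug->C
Char 5 ('C'): step: R->3, L=7; C->plug->C->R->F->L->H->refl->A->L'->C->R'->D->plug->D
Char 6 ('H'): step: R->4, L=7; H->plug->H->R->H->L->C->refl->G->L'->E->R'->B->plug->B
Char 7 ('H'): step: R->5, L=7; H->plug->H->R->B->L->B->refl->F->L'->A->R'->B->plug->B
Final: ciphertext=GFGCDBB, RIGHT=5, LEFT=7

Answer: GFGCDBB 5 7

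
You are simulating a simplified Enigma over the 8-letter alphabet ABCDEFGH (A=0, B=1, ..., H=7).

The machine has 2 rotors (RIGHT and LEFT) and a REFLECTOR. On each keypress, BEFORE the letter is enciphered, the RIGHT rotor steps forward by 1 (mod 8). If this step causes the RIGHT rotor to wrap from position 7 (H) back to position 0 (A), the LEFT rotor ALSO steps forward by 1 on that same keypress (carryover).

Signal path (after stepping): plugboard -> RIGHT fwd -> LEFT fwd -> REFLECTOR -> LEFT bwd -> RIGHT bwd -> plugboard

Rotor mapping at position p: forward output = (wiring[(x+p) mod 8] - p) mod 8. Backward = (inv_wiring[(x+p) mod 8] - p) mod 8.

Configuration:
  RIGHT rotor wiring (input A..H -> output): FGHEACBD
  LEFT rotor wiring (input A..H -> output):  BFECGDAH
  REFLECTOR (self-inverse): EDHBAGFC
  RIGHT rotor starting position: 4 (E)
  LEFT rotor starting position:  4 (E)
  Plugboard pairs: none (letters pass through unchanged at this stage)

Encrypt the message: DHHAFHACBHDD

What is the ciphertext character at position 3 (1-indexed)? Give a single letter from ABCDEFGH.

Char 1 ('D'): step: R->5, L=4; D->plug->D->R->A->L->C->refl->H->L'->B->R'->E->plug->E
Char 2 ('H'): step: R->6, L=4; H->plug->H->R->E->L->F->refl->G->L'->H->R'->C->plug->C
Char 3 ('H'): step: R->7, L=4; H->plug->H->R->C->L->E->refl->A->L'->G->R'->B->plug->B

B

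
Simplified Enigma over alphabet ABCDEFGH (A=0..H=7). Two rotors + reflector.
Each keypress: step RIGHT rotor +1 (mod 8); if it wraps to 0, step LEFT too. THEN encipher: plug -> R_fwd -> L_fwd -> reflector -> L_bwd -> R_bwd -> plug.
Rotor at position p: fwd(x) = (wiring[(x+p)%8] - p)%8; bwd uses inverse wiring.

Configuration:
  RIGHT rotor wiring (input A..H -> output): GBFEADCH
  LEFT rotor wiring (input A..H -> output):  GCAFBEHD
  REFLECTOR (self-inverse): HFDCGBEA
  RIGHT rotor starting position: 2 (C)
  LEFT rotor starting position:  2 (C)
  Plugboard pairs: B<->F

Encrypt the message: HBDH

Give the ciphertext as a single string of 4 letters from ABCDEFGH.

Char 1 ('H'): step: R->3, L=2; H->plug->H->R->C->L->H->refl->A->L'->H->R'->D->plug->D
Char 2 ('B'): step: R->4, L=2; B->plug->F->R->F->L->B->refl->F->L'->E->R'->A->plug->A
Char 3 ('D'): step: R->5, L=2; D->plug->D->R->B->L->D->refl->C->L'->D->R'->H->plug->H
Char 4 ('H'): step: R->6, L=2; H->plug->H->R->F->L->B->refl->F->L'->E->R'->A->plug->A

Answer: DAHA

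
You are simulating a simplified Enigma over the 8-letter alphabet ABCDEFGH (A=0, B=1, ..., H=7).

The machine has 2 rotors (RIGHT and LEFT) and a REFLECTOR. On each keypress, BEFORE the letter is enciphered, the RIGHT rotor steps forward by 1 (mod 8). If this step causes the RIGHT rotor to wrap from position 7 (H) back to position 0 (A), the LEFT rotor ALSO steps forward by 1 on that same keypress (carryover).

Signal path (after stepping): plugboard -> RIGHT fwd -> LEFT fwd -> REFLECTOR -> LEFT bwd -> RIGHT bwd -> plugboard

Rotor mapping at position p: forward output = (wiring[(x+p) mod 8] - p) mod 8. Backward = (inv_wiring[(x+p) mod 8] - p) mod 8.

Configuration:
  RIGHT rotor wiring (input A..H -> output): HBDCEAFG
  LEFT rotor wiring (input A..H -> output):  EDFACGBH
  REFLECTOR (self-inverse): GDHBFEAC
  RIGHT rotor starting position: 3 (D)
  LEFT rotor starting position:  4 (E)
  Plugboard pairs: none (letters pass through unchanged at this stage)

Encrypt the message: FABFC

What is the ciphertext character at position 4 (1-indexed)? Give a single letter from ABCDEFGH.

Char 1 ('F'): step: R->4, L=4; F->plug->F->R->F->L->H->refl->C->L'->B->R'->C->plug->C
Char 2 ('A'): step: R->5, L=4; A->plug->A->R->D->L->D->refl->B->L'->G->R'->F->plug->F
Char 3 ('B'): step: R->6, L=4; B->plug->B->R->A->L->G->refl->A->L'->E->R'->F->plug->F
Char 4 ('F'): step: R->7, L=4; F->plug->F->R->F->L->H->refl->C->L'->B->R'->G->plug->G

G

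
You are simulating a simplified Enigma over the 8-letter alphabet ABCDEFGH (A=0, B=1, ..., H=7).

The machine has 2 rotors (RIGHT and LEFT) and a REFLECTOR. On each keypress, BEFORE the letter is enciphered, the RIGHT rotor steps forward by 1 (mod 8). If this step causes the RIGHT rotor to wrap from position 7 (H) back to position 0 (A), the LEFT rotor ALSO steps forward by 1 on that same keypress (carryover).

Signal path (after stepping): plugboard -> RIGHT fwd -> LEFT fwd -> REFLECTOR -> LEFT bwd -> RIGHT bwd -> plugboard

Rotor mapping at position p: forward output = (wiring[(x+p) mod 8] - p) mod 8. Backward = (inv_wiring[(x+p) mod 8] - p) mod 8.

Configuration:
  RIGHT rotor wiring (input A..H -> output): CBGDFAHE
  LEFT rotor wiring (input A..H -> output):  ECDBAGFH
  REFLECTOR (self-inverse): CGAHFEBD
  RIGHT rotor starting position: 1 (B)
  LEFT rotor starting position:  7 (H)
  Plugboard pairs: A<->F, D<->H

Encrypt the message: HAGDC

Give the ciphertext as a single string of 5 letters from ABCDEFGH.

Char 1 ('H'): step: R->2, L=7; H->plug->D->R->G->L->H->refl->D->L'->C->R'->F->plug->A
Char 2 ('A'): step: R->3, L=7; A->plug->F->R->H->L->G->refl->B->L'->F->R'->C->plug->C
Char 3 ('G'): step: R->4, L=7; G->plug->G->R->C->L->D->refl->H->L'->G->R'->E->plug->E
Char 4 ('D'): step: R->5, L=7; D->plug->H->R->A->L->A->refl->C->L'->E->R'->E->plug->E
Char 5 ('C'): step: R->6, L=7; C->plug->C->R->E->L->C->refl->A->L'->A->R'->E->plug->E

Answer: ACEEE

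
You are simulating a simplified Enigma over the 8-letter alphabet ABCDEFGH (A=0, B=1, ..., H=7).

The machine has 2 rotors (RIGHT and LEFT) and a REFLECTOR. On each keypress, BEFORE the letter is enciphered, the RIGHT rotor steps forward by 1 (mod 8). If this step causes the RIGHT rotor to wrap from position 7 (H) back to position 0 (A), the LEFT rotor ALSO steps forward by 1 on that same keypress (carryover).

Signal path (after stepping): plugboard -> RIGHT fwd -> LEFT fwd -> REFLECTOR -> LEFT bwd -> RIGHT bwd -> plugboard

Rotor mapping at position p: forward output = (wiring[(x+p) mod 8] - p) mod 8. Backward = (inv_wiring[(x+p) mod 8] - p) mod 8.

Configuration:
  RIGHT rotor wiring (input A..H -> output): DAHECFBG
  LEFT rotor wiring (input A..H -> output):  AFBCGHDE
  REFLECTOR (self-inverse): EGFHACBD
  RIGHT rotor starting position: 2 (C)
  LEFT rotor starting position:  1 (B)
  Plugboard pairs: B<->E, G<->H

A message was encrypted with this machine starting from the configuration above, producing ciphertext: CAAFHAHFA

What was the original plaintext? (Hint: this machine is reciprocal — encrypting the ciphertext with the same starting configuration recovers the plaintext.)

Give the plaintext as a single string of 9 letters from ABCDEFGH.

Char 1 ('C'): step: R->3, L=1; C->plug->C->R->C->L->B->refl->G->L'->E->R'->H->plug->G
Char 2 ('A'): step: R->4, L=1; A->plug->A->R->G->L->D->refl->H->L'->H->R'->E->plug->B
Char 3 ('A'): step: R->5, L=1; A->plug->A->R->A->L->E->refl->A->L'->B->R'->C->plug->C
Char 4 ('F'): step: R->6, L=1; F->plug->F->R->G->L->D->refl->H->L'->H->R'->H->plug->G
Char 5 ('H'): step: R->7, L=1; H->plug->G->R->G->L->D->refl->H->L'->H->R'->A->plug->A
Char 6 ('A'): step: R->0, L->2 (L advanced); A->plug->A->R->D->L->F->refl->C->L'->F->R'->F->plug->F
Char 7 ('H'): step: R->1, L=2; H->plug->G->R->F->L->C->refl->F->L'->D->R'->C->plug->C
Char 8 ('F'): step: R->2, L=2; F->plug->F->R->E->L->B->refl->G->L'->G->R'->H->plug->G
Char 9 ('A'): step: R->3, L=2; A->plug->A->R->B->L->A->refl->E->L'->C->R'->C->plug->C

Answer: GBCGAFCGC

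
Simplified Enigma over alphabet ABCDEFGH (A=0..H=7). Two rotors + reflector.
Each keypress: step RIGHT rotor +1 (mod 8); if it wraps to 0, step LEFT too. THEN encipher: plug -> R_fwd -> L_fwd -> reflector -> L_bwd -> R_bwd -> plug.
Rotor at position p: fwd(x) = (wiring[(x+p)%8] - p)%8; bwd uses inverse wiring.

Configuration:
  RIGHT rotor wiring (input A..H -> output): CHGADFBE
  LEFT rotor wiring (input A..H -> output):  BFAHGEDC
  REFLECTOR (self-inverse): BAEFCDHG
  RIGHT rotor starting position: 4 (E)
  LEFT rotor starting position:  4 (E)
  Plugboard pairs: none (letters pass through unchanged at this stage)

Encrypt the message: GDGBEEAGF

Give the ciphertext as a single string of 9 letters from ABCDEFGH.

Char 1 ('G'): step: R->5, L=4; G->plug->G->R->D->L->G->refl->H->L'->C->R'->E->plug->E
Char 2 ('D'): step: R->6, L=4; D->plug->D->R->B->L->A->refl->B->L'->F->R'->G->plug->G
Char 3 ('G'): step: R->7, L=4; G->plug->G->R->G->L->E->refl->C->L'->A->R'->C->plug->C
Char 4 ('B'): step: R->0, L->5 (L advanced); B->plug->B->R->H->L->B->refl->A->L'->E->R'->H->plug->H
Char 5 ('E'): step: R->1, L=5; E->plug->E->R->E->L->A->refl->B->L'->H->R'->C->plug->C
Char 6 ('E'): step: R->2, L=5; E->plug->E->R->H->L->B->refl->A->L'->E->R'->A->plug->A
Char 7 ('A'): step: R->3, L=5; A->plug->A->R->F->L->D->refl->F->L'->C->R'->C->plug->C
Char 8 ('G'): step: R->4, L=5; G->plug->G->R->C->L->F->refl->D->L'->F->R'->C->plug->C
Char 9 ('F'): step: R->5, L=5; F->plug->F->R->B->L->G->refl->H->L'->A->R'->A->plug->A

Answer: EGCHCACCA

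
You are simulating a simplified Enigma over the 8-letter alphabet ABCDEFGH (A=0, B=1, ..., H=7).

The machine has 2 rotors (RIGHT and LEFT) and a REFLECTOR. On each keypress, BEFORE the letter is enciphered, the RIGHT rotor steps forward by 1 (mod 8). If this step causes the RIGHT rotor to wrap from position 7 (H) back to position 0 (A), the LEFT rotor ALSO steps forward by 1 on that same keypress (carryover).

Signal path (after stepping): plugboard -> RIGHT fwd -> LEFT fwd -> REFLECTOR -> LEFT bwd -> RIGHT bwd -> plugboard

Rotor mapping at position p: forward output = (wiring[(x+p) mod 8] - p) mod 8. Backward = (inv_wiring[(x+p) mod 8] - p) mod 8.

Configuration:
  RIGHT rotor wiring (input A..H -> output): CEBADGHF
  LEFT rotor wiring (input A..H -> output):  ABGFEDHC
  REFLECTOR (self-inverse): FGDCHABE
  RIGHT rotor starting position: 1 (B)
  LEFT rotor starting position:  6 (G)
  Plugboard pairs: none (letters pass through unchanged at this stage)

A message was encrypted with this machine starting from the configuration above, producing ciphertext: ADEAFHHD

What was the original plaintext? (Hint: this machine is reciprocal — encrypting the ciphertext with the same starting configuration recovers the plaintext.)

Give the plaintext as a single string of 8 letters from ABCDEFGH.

Char 1 ('A'): step: R->2, L=6; A->plug->A->R->H->L->F->refl->A->L'->E->R'->D->plug->D
Char 2 ('D'): step: R->3, L=6; D->plug->D->R->E->L->A->refl->F->L'->H->R'->F->plug->F
Char 3 ('E'): step: R->4, L=6; E->plug->E->R->G->L->G->refl->B->L'->A->R'->F->plug->F
Char 4 ('A'): step: R->5, L=6; A->plug->A->R->B->L->E->refl->H->L'->F->R'->D->plug->D
Char 5 ('F'): step: R->6, L=6; F->plug->F->R->C->L->C->refl->D->L'->D->R'->E->plug->E
Char 6 ('H'): step: R->7, L=6; H->plug->H->R->A->L->B->refl->G->L'->G->R'->A->plug->A
Char 7 ('H'): step: R->0, L->7 (L advanced); H->plug->H->R->F->L->F->refl->A->L'->H->R'->G->plug->G
Char 8 ('D'): step: R->1, L=7; D->plug->D->R->C->L->C->refl->D->L'->A->R'->B->plug->B

Answer: DFFDEAGB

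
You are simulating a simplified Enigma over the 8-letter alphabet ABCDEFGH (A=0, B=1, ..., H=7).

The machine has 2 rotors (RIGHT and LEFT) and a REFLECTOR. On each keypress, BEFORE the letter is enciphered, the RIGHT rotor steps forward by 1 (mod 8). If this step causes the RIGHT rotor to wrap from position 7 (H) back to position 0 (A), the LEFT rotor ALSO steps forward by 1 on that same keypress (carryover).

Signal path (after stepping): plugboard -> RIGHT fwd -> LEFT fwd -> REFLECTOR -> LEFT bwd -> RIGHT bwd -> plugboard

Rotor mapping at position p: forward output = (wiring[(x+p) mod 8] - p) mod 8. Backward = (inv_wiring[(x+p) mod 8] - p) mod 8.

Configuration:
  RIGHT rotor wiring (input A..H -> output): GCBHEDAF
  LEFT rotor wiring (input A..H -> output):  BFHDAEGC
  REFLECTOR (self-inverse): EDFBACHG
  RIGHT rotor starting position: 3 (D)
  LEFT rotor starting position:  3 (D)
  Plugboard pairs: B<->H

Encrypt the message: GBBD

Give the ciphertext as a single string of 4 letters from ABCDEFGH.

Char 1 ('G'): step: R->4, L=3; G->plug->G->R->F->L->G->refl->H->L'->E->R'->C->plug->C
Char 2 ('B'): step: R->5, L=3; B->plug->H->R->H->L->E->refl->A->L'->A->R'->C->plug->C
Char 3 ('B'): step: R->6, L=3; B->plug->H->R->F->L->G->refl->H->L'->E->R'->D->plug->D
Char 4 ('D'): step: R->7, L=3; D->plug->D->R->C->L->B->refl->D->L'->D->R'->C->plug->C

Answer: CCDC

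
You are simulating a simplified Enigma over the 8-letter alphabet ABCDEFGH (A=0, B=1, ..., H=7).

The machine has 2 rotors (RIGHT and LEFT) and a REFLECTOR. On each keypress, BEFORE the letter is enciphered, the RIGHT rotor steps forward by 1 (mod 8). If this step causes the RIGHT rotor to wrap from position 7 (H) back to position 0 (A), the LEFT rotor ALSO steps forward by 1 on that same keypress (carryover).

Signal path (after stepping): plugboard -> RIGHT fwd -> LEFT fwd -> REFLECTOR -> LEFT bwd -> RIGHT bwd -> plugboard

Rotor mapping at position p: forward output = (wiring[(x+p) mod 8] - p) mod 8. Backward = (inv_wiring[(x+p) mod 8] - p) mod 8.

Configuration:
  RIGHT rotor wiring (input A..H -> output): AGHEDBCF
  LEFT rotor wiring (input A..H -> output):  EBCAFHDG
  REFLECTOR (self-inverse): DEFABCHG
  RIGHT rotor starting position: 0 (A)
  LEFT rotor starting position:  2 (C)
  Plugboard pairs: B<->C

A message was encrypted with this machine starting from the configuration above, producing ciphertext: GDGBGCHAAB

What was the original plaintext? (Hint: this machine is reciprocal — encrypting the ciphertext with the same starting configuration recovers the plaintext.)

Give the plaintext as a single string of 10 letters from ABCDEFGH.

Char 1 ('G'): step: R->1, L=2; G->plug->G->R->E->L->B->refl->E->L'->F->R'->A->plug->A
Char 2 ('D'): step: R->2, L=2; D->plug->D->R->H->L->H->refl->G->L'->B->R'->C->plug->B
Char 3 ('G'): step: R->3, L=2; G->plug->G->R->D->L->F->refl->C->L'->G->R'->C->plug->B
Char 4 ('B'): step: R->4, L=2; B->plug->C->R->G->L->C->refl->F->L'->D->R'->G->plug->G
Char 5 ('G'): step: R->5, L=2; G->plug->G->R->H->L->H->refl->G->L'->B->R'->E->plug->E
Char 6 ('C'): step: R->6, L=2; C->plug->B->R->H->L->H->refl->G->L'->B->R'->E->plug->E
Char 7 ('H'): step: R->7, L=2; H->plug->H->R->D->L->F->refl->C->L'->G->R'->A->plug->A
Char 8 ('A'): step: R->0, L->3 (L advanced); A->plug->A->R->A->L->F->refl->C->L'->B->R'->F->plug->F
Char 9 ('A'): step: R->1, L=3; A->plug->A->R->F->L->B->refl->E->L'->C->R'->D->plug->D
Char 10 ('B'): step: R->2, L=3; B->plug->C->R->B->L->C->refl->F->L'->A->R'->E->plug->E

Answer: ABBGEEAFDE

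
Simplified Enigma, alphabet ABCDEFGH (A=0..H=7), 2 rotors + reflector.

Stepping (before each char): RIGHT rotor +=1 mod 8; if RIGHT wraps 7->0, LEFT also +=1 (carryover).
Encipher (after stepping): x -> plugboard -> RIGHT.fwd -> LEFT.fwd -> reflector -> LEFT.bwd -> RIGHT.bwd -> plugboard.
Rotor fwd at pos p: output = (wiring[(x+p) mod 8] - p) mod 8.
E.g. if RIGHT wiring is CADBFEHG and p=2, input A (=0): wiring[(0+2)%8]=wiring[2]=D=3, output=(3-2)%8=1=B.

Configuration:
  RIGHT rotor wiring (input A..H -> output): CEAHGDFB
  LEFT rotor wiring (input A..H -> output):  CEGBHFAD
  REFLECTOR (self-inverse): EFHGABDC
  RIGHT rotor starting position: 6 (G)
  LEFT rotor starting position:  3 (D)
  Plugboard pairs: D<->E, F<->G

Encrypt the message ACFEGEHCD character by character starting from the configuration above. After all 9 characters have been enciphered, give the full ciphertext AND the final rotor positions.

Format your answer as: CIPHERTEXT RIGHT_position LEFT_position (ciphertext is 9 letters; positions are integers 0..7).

Char 1 ('A'): step: R->7, L=3; A->plug->A->R->C->L->C->refl->H->L'->F->R'->C->plug->C
Char 2 ('C'): step: R->0, L->4 (L advanced); C->plug->C->R->A->L->D->refl->G->L'->E->R'->B->plug->B
Char 3 ('F'): step: R->1, L=4; F->plug->G->R->A->L->D->refl->G->L'->E->R'->F->plug->G
Char 4 ('E'): step: R->2, L=4; E->plug->D->R->B->L->B->refl->F->L'->H->R'->F->plug->G
Char 5 ('G'): step: R->3, L=4; G->plug->F->R->H->L->F->refl->B->L'->B->R'->G->plug->F
Char 6 ('E'): step: R->4, L=4; E->plug->D->R->F->L->A->refl->E->L'->C->R'->A->plug->A
Char 7 ('H'): step: R->5, L=4; H->plug->H->R->B->L->B->refl->F->L'->H->R'->E->plug->D
Char 8 ('C'): step: R->6, L=4; C->plug->C->R->E->L->G->refl->D->L'->A->R'->G->plug->F
Char 9 ('D'): step: R->7, L=4; D->plug->E->R->A->L->D->refl->G->L'->E->R'->G->plug->F
Final: ciphertext=CBGGFADFF, RIGHT=7, LEFT=4

Answer: CBGGFADFF 7 4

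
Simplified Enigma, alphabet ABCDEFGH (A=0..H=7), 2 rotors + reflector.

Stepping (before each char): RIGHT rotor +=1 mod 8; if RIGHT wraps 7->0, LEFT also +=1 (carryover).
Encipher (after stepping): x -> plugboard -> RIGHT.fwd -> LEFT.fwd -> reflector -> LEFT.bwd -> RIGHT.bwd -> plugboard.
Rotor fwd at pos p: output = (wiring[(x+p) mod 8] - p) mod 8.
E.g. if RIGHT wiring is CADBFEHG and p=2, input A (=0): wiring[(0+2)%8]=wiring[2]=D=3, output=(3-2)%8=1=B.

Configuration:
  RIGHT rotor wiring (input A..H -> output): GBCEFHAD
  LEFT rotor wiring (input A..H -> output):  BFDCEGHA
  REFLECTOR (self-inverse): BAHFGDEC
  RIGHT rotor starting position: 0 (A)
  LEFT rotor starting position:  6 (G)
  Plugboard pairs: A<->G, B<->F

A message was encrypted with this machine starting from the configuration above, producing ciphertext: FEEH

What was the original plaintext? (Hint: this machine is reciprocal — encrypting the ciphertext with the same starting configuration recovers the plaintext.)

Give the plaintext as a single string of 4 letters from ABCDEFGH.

Char 1 ('F'): step: R->1, L=6; F->plug->B->R->B->L->C->refl->H->L'->D->R'->C->plug->C
Char 2 ('E'): step: R->2, L=6; E->plug->E->R->G->L->G->refl->E->L'->F->R'->D->plug->D
Char 3 ('E'): step: R->3, L=6; E->plug->E->R->A->L->B->refl->A->L'->H->R'->H->plug->H
Char 4 ('H'): step: R->4, L=6; H->plug->H->R->A->L->B->refl->A->L'->H->R'->D->plug->D

Answer: CDHD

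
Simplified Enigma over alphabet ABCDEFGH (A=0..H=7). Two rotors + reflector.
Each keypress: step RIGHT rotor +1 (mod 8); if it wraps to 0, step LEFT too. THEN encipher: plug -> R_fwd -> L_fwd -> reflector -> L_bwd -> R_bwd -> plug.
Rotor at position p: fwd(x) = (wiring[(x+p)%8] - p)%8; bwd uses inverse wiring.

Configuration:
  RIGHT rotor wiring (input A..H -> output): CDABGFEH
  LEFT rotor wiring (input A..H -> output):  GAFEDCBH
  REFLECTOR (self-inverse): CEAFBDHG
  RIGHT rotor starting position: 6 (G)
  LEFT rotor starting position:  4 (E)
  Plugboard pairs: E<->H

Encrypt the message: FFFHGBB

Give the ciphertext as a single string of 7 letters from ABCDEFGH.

Char 1 ('F'): step: R->7, L=4; F->plug->F->R->H->L->A->refl->C->L'->E->R'->C->plug->C
Char 2 ('F'): step: R->0, L->5 (L advanced); F->plug->F->R->F->L->A->refl->C->L'->C->R'->A->plug->A
Char 3 ('F'): step: R->1, L=5; F->plug->F->R->D->L->B->refl->E->L'->B->R'->H->plug->E
Char 4 ('H'): step: R->2, L=5; H->plug->E->R->C->L->C->refl->A->L'->F->R'->F->plug->F
Char 5 ('G'): step: R->3, L=5; G->plug->G->R->A->L->F->refl->D->L'->E->R'->E->plug->H
Char 6 ('B'): step: R->4, L=5; B->plug->B->R->B->L->E->refl->B->L'->D->R'->D->plug->D
Char 7 ('B'): step: R->5, L=5; B->plug->B->R->H->L->G->refl->H->L'->G->R'->E->plug->H

Answer: CAEFHDH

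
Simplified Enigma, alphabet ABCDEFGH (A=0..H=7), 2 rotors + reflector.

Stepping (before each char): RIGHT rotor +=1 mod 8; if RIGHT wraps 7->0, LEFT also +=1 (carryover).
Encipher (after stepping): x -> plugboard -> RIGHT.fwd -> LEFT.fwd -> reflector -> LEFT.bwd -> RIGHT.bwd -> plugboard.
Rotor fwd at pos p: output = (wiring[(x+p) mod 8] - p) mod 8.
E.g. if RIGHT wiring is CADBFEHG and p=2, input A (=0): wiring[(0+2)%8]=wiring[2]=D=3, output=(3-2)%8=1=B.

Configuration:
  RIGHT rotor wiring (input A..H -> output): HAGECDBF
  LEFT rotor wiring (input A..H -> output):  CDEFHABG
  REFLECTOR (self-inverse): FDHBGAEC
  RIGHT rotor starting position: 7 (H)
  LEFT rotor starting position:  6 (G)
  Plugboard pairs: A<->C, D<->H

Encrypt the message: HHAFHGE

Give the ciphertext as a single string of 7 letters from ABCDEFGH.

Char 1 ('H'): step: R->0, L->7 (L advanced); H->plug->D->R->E->L->G->refl->E->L'->C->R'->E->plug->E
Char 2 ('H'): step: R->1, L=7; H->plug->D->R->B->L->D->refl->B->L'->G->R'->H->plug->D
Char 3 ('A'): step: R->2, L=7; A->plug->C->R->A->L->H->refl->C->L'->H->R'->E->plug->E
Char 4 ('F'): step: R->3, L=7; F->plug->F->R->E->L->G->refl->E->L'->C->R'->E->plug->E
Char 5 ('H'): step: R->4, L=7; H->plug->D->R->B->L->D->refl->B->L'->G->R'->A->plug->C
Char 6 ('G'): step: R->5, L=7; G->plug->G->R->H->L->C->refl->H->L'->A->R'->C->plug->A
Char 7 ('E'): step: R->6, L=7; E->plug->E->R->A->L->H->refl->C->L'->H->R'->B->plug->B

Answer: EDEECAB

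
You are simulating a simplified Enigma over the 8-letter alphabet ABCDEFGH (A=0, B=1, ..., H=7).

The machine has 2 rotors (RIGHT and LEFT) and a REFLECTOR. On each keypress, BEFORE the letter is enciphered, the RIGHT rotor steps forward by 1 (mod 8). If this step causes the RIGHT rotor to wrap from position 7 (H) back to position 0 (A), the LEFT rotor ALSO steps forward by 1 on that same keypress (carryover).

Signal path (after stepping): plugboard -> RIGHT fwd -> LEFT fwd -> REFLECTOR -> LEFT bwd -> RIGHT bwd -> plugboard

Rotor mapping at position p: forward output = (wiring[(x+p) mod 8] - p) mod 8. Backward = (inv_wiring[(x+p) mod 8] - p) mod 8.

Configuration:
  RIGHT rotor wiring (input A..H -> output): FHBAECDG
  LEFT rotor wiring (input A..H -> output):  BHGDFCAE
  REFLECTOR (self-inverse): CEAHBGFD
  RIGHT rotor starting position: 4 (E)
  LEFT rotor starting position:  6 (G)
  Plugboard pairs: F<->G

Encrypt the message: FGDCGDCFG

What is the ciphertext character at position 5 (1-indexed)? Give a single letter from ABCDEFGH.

Char 1 ('F'): step: R->5, L=6; F->plug->G->R->D->L->B->refl->E->L'->H->R'->H->plug->H
Char 2 ('G'): step: R->6, L=6; G->plug->F->R->C->L->D->refl->H->L'->G->R'->G->plug->F
Char 3 ('D'): step: R->7, L=6; D->plug->D->R->C->L->D->refl->H->L'->G->R'->B->plug->B
Char 4 ('C'): step: R->0, L->7 (L advanced); C->plug->C->R->B->L->C->refl->A->L'->C->R'->F->plug->G
Char 5 ('G'): step: R->1, L=7; G->plug->F->R->C->L->A->refl->C->L'->B->R'->E->plug->E

E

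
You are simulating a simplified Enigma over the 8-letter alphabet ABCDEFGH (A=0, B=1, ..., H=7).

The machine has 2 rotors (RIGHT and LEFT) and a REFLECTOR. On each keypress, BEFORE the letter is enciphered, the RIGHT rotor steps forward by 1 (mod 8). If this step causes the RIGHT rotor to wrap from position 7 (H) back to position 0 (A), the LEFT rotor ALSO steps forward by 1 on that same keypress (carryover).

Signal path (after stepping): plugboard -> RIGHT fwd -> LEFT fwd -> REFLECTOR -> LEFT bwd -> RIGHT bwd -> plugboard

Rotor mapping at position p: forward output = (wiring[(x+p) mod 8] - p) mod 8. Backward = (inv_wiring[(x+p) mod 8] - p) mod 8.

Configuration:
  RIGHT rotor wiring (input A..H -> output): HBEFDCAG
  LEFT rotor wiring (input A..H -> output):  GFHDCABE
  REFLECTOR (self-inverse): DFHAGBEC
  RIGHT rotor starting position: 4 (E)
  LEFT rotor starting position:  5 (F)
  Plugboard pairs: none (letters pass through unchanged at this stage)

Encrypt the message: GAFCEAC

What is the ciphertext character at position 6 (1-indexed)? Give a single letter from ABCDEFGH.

Char 1 ('G'): step: R->5, L=5; G->plug->G->R->A->L->D->refl->A->L'->E->R'->E->plug->E
Char 2 ('A'): step: R->6, L=5; A->plug->A->R->C->L->H->refl->C->L'->F->R'->G->plug->G
Char 3 ('F'): step: R->7, L=5; F->plug->F->R->E->L->A->refl->D->L'->A->R'->B->plug->B
Char 4 ('C'): step: R->0, L->6 (L advanced); C->plug->C->R->E->L->B->refl->F->L'->F->R'->D->plug->D
Char 5 ('E'): step: R->1, L=6; E->plug->E->R->B->L->G->refl->E->L'->G->R'->H->plug->H
Char 6 ('A'): step: R->2, L=6; A->plug->A->R->C->L->A->refl->D->L'->A->R'->D->plug->D

D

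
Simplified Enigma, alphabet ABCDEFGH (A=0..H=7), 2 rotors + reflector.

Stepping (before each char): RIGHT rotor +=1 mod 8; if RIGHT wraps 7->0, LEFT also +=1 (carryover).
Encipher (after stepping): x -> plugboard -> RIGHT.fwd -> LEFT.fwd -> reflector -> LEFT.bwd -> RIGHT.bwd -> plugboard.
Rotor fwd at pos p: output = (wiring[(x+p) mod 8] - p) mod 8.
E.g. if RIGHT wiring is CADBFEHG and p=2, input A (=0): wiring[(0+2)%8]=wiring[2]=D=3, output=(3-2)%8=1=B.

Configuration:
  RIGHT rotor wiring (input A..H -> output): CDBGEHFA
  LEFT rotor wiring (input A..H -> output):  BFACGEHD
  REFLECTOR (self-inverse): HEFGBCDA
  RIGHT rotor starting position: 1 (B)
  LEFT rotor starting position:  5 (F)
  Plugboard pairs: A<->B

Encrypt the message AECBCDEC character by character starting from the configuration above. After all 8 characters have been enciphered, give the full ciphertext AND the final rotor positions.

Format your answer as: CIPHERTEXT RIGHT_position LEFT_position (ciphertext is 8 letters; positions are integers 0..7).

Char 1 ('A'): step: R->2, L=5; A->plug->B->R->E->L->A->refl->H->L'->A->R'->G->plug->G
Char 2 ('E'): step: R->3, L=5; E->plug->E->R->F->L->D->refl->G->L'->C->R'->D->plug->D
Char 3 ('C'): step: R->4, L=5; C->plug->C->R->B->L->C->refl->F->L'->G->R'->E->plug->E
Char 4 ('B'): step: R->5, L=5; B->plug->A->R->C->L->G->refl->D->L'->F->R'->D->plug->D
Char 5 ('C'): step: R->6, L=5; C->plug->C->R->E->L->A->refl->H->L'->A->R'->F->plug->F
Char 6 ('D'): step: R->7, L=5; D->plug->D->R->C->L->G->refl->D->L'->F->R'->F->plug->F
Char 7 ('E'): step: R->0, L->6 (L advanced); E->plug->E->R->E->L->C->refl->F->L'->B->R'->C->plug->C
Char 8 ('C'): step: R->1, L=6; C->plug->C->R->F->L->E->refl->B->L'->A->R'->B->plug->A
Final: ciphertext=GDEDFFCA, RIGHT=1, LEFT=6

Answer: GDEDFFCA 1 6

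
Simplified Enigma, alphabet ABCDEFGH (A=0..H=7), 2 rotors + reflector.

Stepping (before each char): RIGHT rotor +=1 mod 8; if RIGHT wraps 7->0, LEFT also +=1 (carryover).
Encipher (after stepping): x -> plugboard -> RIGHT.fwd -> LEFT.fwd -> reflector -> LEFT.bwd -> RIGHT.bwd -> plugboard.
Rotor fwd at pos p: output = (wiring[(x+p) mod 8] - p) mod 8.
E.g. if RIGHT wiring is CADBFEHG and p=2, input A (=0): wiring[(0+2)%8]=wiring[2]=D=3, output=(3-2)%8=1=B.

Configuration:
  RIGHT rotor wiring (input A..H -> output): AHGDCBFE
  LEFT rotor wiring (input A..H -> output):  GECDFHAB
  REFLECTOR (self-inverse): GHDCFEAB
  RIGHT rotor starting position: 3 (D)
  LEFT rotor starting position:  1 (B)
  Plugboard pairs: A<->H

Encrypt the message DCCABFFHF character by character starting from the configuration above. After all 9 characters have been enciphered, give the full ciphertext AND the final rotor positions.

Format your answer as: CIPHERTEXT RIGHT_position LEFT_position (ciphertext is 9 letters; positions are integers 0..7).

Char 1 ('D'): step: R->4, L=1; D->plug->D->R->A->L->D->refl->C->L'->C->R'->G->plug->G
Char 2 ('C'): step: R->5, L=1; C->plug->C->R->H->L->F->refl->E->L'->D->R'->D->plug->D
Char 3 ('C'): step: R->6, L=1; C->plug->C->R->C->L->C->refl->D->L'->A->R'->E->plug->E
Char 4 ('A'): step: R->7, L=1; A->plug->H->R->G->L->A->refl->G->L'->E->R'->E->plug->E
Char 5 ('B'): step: R->0, L->2 (L advanced); B->plug->B->R->H->L->C->refl->D->L'->C->R'->E->plug->E
Char 6 ('F'): step: R->1, L=2; F->plug->F->R->E->L->G->refl->A->L'->A->R'->E->plug->E
Char 7 ('F'): step: R->2, L=2; F->plug->F->R->C->L->D->refl->C->L'->H->R'->D->plug->D
Char 8 ('H'): step: R->3, L=2; H->plug->A->R->A->L->A->refl->G->L'->E->R'->G->plug->G
Char 9 ('F'): step: R->4, L=2; F->plug->F->R->D->L->F->refl->E->L'->G->R'->A->plug->H
Final: ciphertext=GDEEEEDGH, RIGHT=4, LEFT=2

Answer: GDEEEEDGH 4 2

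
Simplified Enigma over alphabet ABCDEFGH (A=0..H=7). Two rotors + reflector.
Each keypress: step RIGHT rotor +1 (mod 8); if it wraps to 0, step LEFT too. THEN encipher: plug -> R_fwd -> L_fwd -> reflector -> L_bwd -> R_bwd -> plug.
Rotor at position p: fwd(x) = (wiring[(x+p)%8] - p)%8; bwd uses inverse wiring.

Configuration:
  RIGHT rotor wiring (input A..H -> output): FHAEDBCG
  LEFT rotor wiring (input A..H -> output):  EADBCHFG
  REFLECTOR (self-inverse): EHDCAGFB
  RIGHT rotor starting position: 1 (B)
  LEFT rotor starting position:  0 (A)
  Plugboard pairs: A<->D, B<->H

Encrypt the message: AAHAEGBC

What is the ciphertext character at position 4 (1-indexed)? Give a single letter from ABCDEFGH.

Char 1 ('A'): step: R->2, L=0; A->plug->D->R->H->L->G->refl->F->L'->G->R'->A->plug->D
Char 2 ('A'): step: R->3, L=0; A->plug->D->R->H->L->G->refl->F->L'->G->R'->C->plug->C
Char 3 ('H'): step: R->4, L=0; H->plug->B->R->F->L->H->refl->B->L'->D->R'->F->plug->F
Char 4 ('A'): step: R->5, L=0; A->plug->D->R->A->L->E->refl->A->L'->B->R'->C->plug->C

C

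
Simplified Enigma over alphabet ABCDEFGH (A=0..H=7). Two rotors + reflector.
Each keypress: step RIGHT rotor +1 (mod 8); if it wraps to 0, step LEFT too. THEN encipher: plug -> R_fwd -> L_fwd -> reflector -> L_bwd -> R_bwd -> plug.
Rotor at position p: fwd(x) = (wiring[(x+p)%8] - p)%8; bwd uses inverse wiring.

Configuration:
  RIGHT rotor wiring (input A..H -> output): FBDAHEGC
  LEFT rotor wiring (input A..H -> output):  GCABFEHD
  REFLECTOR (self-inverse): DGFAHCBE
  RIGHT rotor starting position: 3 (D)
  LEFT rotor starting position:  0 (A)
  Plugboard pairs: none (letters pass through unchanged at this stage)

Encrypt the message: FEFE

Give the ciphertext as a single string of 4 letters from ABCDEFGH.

Answer: DBCD

Derivation:
Char 1 ('F'): step: R->4, L=0; F->plug->F->R->F->L->E->refl->H->L'->G->R'->D->plug->D
Char 2 ('E'): step: R->5, L=0; E->plug->E->R->E->L->F->refl->C->L'->B->R'->B->plug->B
Char 3 ('F'): step: R->6, L=0; F->plug->F->R->C->L->A->refl->D->L'->H->R'->C->plug->C
Char 4 ('E'): step: R->7, L=0; E->plug->E->R->B->L->C->refl->F->L'->E->R'->D->plug->D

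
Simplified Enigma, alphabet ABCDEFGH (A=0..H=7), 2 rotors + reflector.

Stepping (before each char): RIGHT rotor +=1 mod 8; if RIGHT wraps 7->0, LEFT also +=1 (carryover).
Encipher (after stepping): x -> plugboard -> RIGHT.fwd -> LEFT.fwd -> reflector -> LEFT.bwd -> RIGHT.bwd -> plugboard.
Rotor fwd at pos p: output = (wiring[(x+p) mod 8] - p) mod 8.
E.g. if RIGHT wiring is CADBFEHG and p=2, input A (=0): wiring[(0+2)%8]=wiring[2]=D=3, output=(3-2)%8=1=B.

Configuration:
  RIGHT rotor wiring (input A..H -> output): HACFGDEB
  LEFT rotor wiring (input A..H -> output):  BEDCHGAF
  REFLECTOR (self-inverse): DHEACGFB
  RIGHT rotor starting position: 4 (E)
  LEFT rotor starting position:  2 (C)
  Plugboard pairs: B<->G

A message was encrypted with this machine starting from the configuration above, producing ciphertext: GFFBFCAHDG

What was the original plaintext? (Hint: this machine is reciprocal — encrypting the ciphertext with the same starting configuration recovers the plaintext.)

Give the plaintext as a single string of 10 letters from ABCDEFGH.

Answer: EGDHDDHFGH

Derivation:
Char 1 ('G'): step: R->5, L=2; G->plug->B->R->H->L->C->refl->E->L'->D->R'->E->plug->E
Char 2 ('F'): step: R->6, L=2; F->plug->F->R->H->L->C->refl->E->L'->D->R'->B->plug->G
Char 3 ('F'): step: R->7, L=2; F->plug->F->R->H->L->C->refl->E->L'->D->R'->D->plug->D
Char 4 ('B'): step: R->0, L->3 (L advanced); B->plug->G->R->E->L->C->refl->E->L'->B->R'->H->plug->H
Char 5 ('F'): step: R->1, L=3; F->plug->F->R->D->L->F->refl->G->L'->F->R'->D->plug->D
Char 6 ('C'): step: R->2, L=3; C->plug->C->R->E->L->C->refl->E->L'->B->R'->D->plug->D
Char 7 ('A'): step: R->3, L=3; A->plug->A->R->C->L->D->refl->A->L'->H->R'->H->plug->H
Char 8 ('H'): step: R->4, L=3; H->plug->H->R->B->L->E->refl->C->L'->E->R'->F->plug->F
Char 9 ('D'): step: R->5, L=3; D->plug->D->R->C->L->D->refl->A->L'->H->R'->B->plug->G
Char 10 ('G'): step: R->6, L=3; G->plug->B->R->D->L->F->refl->G->L'->F->R'->H->plug->H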